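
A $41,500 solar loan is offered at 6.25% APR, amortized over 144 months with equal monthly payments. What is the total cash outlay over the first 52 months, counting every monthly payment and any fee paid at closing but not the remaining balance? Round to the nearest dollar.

$21,339

Monthly rate = 6.25%/12 = 0.0052083; payment = 41,500 × 0.0052083 / (1 − (1+0.0052083)^−144) = $410.37.
Total outlay = 52 × $410.37 = $21,339.24.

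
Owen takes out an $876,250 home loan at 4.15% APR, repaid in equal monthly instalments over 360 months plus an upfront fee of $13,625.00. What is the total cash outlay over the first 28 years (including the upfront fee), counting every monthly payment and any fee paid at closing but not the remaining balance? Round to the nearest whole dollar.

Monthly rate = 4.15%/12 = 0.0034583; payment = 876,250 × 0.0034583 / (1 − (1+0.0034583)^−360) = $4,259.48.
Total outlay = 336 × $4,259.48 + $13,625.00 = $1,444,810.28.

$1,444,810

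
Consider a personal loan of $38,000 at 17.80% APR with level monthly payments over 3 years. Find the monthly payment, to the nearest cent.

Monthly rate = 17.8%/12 = 0.0148333; payment = 38,000 × 0.0148333 / (1 − (1+0.0148333)^−36) = $1,369.98.

$1,369.98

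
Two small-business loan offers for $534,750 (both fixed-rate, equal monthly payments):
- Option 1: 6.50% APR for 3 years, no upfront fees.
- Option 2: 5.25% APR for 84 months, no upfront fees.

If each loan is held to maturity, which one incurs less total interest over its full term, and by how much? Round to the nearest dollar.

Option 1 by $50,147

Option 1: monthly rate = 6.5%/12 = 0.0054167; payment = 534,750 × 0.0054167 / (1 − (1+0.0054167)^−36) = $16,389.55.
Total interest on Option 1 = 36 × $16,389.55 − $534,750 = $55,273.80.
Option 2: at 5.25% the monthly rate is 0.0043750, so the payment is 534,750 × 0.0043750 / (1 − 1.0043750^−84) = $7,621.08.
Total interest on Option 2 = 84 × $7,621.08 − $534,750 = $105,420.72.
Option 1 is lower by $50,146.92.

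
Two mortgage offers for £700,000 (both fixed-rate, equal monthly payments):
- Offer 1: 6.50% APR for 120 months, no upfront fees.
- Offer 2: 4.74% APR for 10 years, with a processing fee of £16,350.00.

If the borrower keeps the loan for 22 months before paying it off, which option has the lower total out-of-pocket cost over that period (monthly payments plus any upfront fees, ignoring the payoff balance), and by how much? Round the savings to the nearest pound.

Offer 1 by £2,877

Offer 1: at 6.50% the monthly rate is 0.0054167, so the payment is 700,000 × 0.0054167 / (1 − 1.0054167^−120) = £7,948.36.
Offer 2: monthly rate = 4.74%/12 = 0.0039500; payment = 700,000 × 0.0039500 / (1 − (1+0.0039500)^−120) = £7,335.94.
Over 22 months: Offer 1 costs 22 × £7,948.36 = £174,863.92; Offer 2 costs 22 × £7,335.94 + £16,350.00 = £177,740.68.
Offer 1 is cheaper by £177,740.68 − £174,863.92 = £2,876.76.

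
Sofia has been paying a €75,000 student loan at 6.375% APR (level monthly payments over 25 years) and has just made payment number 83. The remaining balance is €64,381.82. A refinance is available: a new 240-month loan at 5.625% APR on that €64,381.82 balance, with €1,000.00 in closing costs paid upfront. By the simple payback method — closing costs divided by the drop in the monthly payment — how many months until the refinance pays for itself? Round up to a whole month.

Current payment = 75,000 × 6.375%/12 / (1 − (1+0.0053125)^−300) = €500.56.
Refinanced payment = 64,381.82 × 0.0046875 / (1 − (1+0.0046875)^−240) = €447.43.
Monthly savings = €500.56 − €447.43 = €53.13.
Break-even = €1,000.00 / €53.13 = 18.82 → 19 months.

19 months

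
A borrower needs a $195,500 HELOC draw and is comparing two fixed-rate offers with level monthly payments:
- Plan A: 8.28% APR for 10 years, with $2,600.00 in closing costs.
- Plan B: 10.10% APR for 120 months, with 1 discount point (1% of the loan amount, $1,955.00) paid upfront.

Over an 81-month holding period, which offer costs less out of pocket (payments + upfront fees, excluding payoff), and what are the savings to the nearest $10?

Plan A: at 8.28% the monthly rate is 0.0069000, so the payment is 195,500 × 0.0069000 / (1 − 1.0069000^−120) = $2,400.98.
Plan B: monthly rate = 10.1%/12 = 0.0084167; payment = 195,500 × 0.0084167 / (1 − (1+0.0084167)^−120) = $2,594.38.
Over 81 months: Plan A costs 81 × $2,400.98 + $2,600.00 = $197,079.38; Plan B costs 81 × $2,594.38 + $1,955.00 = $212,099.78.
Plan A is cheaper by $212,099.78 − $197,079.38 = $15,020.40.

Plan A by $15,020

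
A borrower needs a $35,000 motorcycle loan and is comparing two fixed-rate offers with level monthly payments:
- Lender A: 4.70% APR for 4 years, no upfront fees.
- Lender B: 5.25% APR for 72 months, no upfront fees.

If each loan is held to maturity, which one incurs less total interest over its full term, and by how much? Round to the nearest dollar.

Lender A: at 4.70% the monthly rate is 0.0039167, so the payment is 35,000 × 0.0039167 / (1 − 1.0039167^−48) = $801.28.
Total interest on Lender A = 48 × $801.28 − $35,000 = $3,461.44.
Lender B: at 5.25% the monthly rate is 0.0043750, so the payment is 35,000 × 0.0043750 / (1 − 1.0043750^−72) = $567.74.
Total interest on Lender B = 72 × $567.74 − $35,000 = $5,877.28.
Lender A is lower by $2,415.84.

Lender A by $2,416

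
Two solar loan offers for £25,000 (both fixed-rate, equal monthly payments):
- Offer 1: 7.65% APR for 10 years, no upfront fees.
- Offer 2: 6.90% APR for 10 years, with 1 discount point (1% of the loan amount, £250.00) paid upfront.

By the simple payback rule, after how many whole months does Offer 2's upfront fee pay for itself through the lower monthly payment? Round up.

Offer 1: at 7.65% the monthly rate is 0.0063750, so the payment is 25,000 × 0.0063750 / (1 − 1.0063750^−120) = £298.72.
Offer 2: monthly rate = 6.9%/12 = 0.0057500; payment = 25,000 × 0.0057500 / (1 − (1+0.0057500)^−120) = £288.98.
Monthly savings = £298.72 − £288.98 = £9.74.
Break-even = £250.00 / £9.74 = 25.67 → 26 months.

26 months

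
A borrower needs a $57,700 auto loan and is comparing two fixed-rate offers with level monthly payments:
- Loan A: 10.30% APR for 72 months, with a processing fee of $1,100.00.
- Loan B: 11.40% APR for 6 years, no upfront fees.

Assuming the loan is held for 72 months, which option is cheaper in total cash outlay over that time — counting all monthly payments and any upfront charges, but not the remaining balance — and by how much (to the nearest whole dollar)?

Loan A: monthly rate = 10.3%/12 = 0.0085833; payment = 57,700 × 0.0085833 / (1 − (1+0.0085833)^−72) = $1,077.69.
Loan B: at 11.40% the monthly rate is 0.0095000, so the payment is 57,700 × 0.0095000 / (1 − 1.0095000^−72) = $1,110.12.
Over 72 months: Loan A costs 72 × $1,077.69 + $1,100.00 = $78,693.68; Loan B costs 72 × $1,110.12 = $79,928.64.
Loan A is cheaper by $79,928.64 − $78,693.68 = $1,234.96.

Loan A by $1,235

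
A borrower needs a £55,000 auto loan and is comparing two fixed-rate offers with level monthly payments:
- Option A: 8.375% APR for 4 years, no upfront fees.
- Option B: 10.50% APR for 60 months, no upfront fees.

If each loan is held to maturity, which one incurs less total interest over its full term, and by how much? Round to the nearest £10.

Option A: at 8.375% the monthly rate is 0.0069792, so the payment is 55,000 × 0.0069792 / (1 − 1.0069792^−48) = £1,352.41.
Total interest on Option A = 48 × £1,352.41 − £55,000 = £9,915.68.
Option B: monthly rate = 10.5%/12 = 0.0087500; payment = 55,000 × 0.0087500 / (1 − (1+0.0087500)^−60) = £1,182.16.
Total interest on Option B = 60 × £1,182.16 − £55,000 = £15,929.60.
Option A is lower by £6,013.92.

Option A by £6,010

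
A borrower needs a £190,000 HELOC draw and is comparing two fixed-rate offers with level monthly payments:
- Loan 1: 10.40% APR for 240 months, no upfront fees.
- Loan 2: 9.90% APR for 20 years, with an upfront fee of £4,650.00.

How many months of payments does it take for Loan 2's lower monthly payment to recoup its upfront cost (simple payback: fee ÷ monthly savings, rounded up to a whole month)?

Loan 1: at 10.40% the monthly rate is 0.0086667, so the payment is 190,000 × 0.0086667 / (1 − 1.0086667^−240) = £1,884.18.
Loan 2: monthly rate = 9.9%/12 = 0.0082500; payment = 190,000 × 0.0082500 / (1 − (1+0.0082500)^−240) = £1,820.97.
Monthly savings = £1,884.18 − £1,820.97 = £63.21.
Break-even = £4,650.00 / £63.21 = 73.56 → 74 months.

74 months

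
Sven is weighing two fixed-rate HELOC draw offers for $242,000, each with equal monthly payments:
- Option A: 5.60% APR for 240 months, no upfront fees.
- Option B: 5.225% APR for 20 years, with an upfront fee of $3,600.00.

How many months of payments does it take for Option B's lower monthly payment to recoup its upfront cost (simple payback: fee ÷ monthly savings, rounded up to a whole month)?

71 months

Option A: at 5.60% the monthly rate is 0.0046667, so the payment is 242,000 × 0.0046667 / (1 − 1.0046667^−240) = $1,678.38.
Option B: at 5.225% the monthly rate is 0.0043542, so the payment is 242,000 × 0.0043542 / (1 − 1.0043542^−240) = $1,627.32.
Monthly savings = $1,678.38 − $1,627.32 = $51.06.
Break-even = $3,600.00 / $51.06 = 70.51 → 71 months.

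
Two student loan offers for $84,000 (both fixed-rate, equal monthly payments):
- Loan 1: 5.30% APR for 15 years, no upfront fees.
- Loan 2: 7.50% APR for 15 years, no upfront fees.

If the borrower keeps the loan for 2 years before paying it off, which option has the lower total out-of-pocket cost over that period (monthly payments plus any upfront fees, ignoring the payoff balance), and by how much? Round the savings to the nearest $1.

Loan 1: at 5.30% the monthly rate is 0.0044167, so the payment is 84,000 × 0.0044167 / (1 − 1.0044167^−180) = $677.47.
Loan 2: at 7.50% the monthly rate is 0.0062500, so the payment is 84,000 × 0.0062500 / (1 − 1.0062500^−180) = $778.69.
Over 24 months: Loan 1 costs 24 × $677.47 = $16,259.28; Loan 2 costs 24 × $778.69 = $18,688.56.
Loan 1 is cheaper by $18,688.56 − $16,259.28 = $2,429.28.

Loan 1 by $2,429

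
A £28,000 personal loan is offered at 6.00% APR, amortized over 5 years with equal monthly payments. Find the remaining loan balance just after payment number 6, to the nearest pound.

With monthly rate i = 6%/12 = 0.0050000, the balance after k of n payments is P · [(1+i)^n − (1+i)^k] / [(1+i)^n − 1].
(1+0.0050000)^60 = 1.34885015 and (1+0.0050000)^6 = 1.03037751, so the balance is 28,000 × (1.34885015 − 1.03037751) / (1.34885015 − 1) = £25,561.79.

£25,562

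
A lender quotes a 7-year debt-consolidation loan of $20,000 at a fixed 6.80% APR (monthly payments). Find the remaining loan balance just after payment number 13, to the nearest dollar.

With monthly rate i = 6.8%/12 = 0.0056667, the balance after k of n payments is P · [(1+i)^n − (1+i)^k] / [(1+i)^n − 1].
(1+0.0056667)^84 = 1.60746179 and (1+0.0056667)^13 = 1.07622412, so the balance is 20,000 × (1.60746179 − 1.07622412) / (1.60746179 − 1) = $17,490.41.

$17,490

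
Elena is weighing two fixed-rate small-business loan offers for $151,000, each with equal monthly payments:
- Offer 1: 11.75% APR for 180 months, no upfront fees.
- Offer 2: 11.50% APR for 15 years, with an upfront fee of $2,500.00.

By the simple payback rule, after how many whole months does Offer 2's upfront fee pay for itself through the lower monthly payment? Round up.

104 months

Offer 1: at 11.75% the monthly rate is 0.0097917, so the payment is 151,000 × 0.0097917 / (1 − 1.0097917^−180) = $1,788.04.
Offer 2: monthly rate = 11.5%/12 = 0.0095833; payment = 151,000 × 0.0095833 / (1 − (1+0.0095833)^−180) = $1,763.97.
Monthly savings = $1,788.04 − $1,763.97 = $24.07.
Break-even = $2,500.00 / $24.07 = 103.86 → 104 months.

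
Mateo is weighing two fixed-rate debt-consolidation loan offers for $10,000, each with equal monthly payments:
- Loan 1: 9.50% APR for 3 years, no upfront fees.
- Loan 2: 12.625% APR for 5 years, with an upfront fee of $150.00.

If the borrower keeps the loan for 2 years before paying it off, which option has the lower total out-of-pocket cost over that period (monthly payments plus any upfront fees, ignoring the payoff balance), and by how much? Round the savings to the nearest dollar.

Loan 1: monthly rate = 9.5%/12 = 0.0079167; payment = 10,000 × 0.0079167 / (1 − (1+0.0079167)^−36) = $320.33.
Loan 2: monthly rate = 12.625%/12 = 0.0105208; payment = 10,000 × 0.0105208 / (1 − (1+0.0105208)^−60) = $225.62.
Over 24 months: Loan 1 costs 24 × $320.33 = $7,687.92; Loan 2 costs 24 × $225.62 + $150.00 = $5,564.88.
Loan 2 is cheaper by $7,687.92 − $5,564.88 = $2,123.04.

Loan 2 by $2,123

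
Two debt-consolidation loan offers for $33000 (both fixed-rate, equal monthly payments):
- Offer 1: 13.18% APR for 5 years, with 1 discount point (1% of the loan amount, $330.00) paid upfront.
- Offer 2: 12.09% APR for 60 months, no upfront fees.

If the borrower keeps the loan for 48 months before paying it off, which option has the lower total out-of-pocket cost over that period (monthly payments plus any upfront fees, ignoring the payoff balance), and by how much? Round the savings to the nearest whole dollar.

Offer 1: at 13.18% the monthly rate is 0.0109833, so the payment is 33,000 × 0.0109833 / (1 − 1.0109833^−60) = $753.90.
Offer 2: monthly rate = 12.09%/12 = 0.0100750; payment = 33,000 × 0.0100750 / (1 − (1+0.0100750)^−60) = $735.57.
Over 48 months: Offer 1 costs 48 × $753.90 + $330.00 = $36,517.20; Offer 2 costs 48 × $735.57 = $35,307.36.
Offer 2 is cheaper by $36,517.20 − $35,307.36 = $1,209.84.

Offer 2 by $1,210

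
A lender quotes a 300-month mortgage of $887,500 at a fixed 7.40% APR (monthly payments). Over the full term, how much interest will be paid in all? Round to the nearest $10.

Monthly rate = 7.4%/12 = 0.0061667; payment = 887,500 × 0.0061667 / (1 − (1+0.0061667)^−300) = $6,500.93.
Total paid = 300 × $6,500.93 = $1,950,279.00; interest = $1,950,279.00 − $887,500 = $1,062,779.00.

$1,062,780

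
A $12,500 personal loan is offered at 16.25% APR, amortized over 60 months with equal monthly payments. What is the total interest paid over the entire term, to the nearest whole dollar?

$5,838

At 16.25% the monthly rate is 0.0135417, so the payment is 12,500 × 0.0135417 / (1 − 1.0135417^−60) = $305.64.
Total paid = 60 × $305.64 = $18,338.40; interest = $18,338.40 − $12,500 = $5,838.40.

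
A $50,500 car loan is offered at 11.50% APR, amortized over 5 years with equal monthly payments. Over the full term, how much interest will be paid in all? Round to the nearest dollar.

At 11.50% the monthly rate is 0.0095833, so the payment is 50,500 × 0.0095833 / (1 − 1.0095833^−60) = $1,110.63.
Total paid = 60 × $1,110.63 = $66,637.80; interest = $66,637.80 − $50,500 = $16,137.80.

$16,138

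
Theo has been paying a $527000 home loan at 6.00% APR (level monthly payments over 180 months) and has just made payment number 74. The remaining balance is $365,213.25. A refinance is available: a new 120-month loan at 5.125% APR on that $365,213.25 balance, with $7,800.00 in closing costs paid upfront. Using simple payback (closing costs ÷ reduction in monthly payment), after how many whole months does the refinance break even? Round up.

15 months

Current payment = 527,000 × 6%/12 / (1 − (1+0.0050000)^−180) = $4,447.13.
Refinanced payment = 365,213.25 × 0.0042708 / (1 − (1+0.0042708)^−120) = $3,896.01.
Monthly savings = $4,447.13 − $3,896.01 = $551.12.
Break-even = $7,800.00 / $551.12 = 14.15 → 15 months.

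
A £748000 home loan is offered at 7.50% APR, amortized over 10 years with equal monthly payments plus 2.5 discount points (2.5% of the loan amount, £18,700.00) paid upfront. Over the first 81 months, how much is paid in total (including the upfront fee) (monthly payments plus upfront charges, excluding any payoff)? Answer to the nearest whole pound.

Monthly rate = 7.5%/12 = 0.0062500; payment = 748,000 × 0.0062500 / (1 − (1+0.0062500)^−120) = £8,878.89.
Total outlay = 81 × £8,878.89 + £18,700.00 = £737,890.09.

£737,890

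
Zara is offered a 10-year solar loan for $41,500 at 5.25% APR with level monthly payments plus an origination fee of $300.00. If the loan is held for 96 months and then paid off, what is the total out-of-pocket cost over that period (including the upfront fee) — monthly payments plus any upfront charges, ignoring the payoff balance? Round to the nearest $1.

At 5.25% the monthly rate is 0.0043750, so the payment is 41,500 × 0.0043750 / (1 − 1.0043750^−120) = $445.26.
Total outlay = 96 × $445.26 + $300.00 = $43,044.96.

$43,045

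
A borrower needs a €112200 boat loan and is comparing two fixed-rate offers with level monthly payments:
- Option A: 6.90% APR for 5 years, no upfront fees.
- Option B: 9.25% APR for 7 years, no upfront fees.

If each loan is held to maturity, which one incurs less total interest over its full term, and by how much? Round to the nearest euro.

Option A by €19,851

Option A: at 6.90% the monthly rate is 0.0057500, so the payment is 112,200 × 0.0057500 / (1 − 1.0057500^−60) = €2,216.40.
Total interest on Option A = 60 × €2,216.40 − €112,200 = €20,784.00.
Option B: at 9.25% the monthly rate is 0.0077083, so the payment is 112,200 × 0.0077083 / (1 − 1.0077083^−84) = €1,819.46.
Total interest on Option B = 84 × €1,819.46 − €112,200 = €40,634.64.
Option A is lower by €19,850.64.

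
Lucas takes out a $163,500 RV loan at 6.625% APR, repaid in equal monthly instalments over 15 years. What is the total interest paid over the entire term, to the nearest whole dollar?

Monthly rate = 6.625%/12 = 0.0055208; payment = 163,500 × 0.0055208 / (1 − (1+0.0055208)^−180) = $1,435.52.
Total paid = 180 × $1,435.52 = $258,393.60; interest = $258,393.60 − $163,500 = $94,893.60.

$94,894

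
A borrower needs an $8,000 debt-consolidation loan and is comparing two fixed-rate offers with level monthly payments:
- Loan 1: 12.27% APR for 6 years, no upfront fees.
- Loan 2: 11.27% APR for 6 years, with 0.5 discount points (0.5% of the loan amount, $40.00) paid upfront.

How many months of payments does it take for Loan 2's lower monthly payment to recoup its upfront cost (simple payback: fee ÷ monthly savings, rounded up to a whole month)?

10 months

Loan 1: at 12.27% the monthly rate is 0.0102250, so the payment is 8,000 × 0.0102250 / (1 − 1.0102250^−72) = $157.53.
Loan 2: monthly rate = 11.27%/12 = 0.0093917; payment = 8,000 × 0.0093917 / (1 − (1+0.0093917)^−72) = $153.38.
Monthly savings = $157.53 − $153.38 = $4.15.
Break-even = $40.00 / $4.15 = 9.64 → 10 months.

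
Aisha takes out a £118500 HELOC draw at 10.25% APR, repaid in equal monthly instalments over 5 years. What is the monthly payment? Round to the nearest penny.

At 10.25% the monthly rate is 0.0085417, so the payment is 118,500 × 0.0085417 / (1 − 1.0085417^−60) = £2,532.38.

£2,532.38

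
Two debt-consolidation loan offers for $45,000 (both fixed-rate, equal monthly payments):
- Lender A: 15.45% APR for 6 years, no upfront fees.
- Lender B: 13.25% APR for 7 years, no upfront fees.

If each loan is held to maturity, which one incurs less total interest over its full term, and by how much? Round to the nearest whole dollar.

Lender B by $24

Lender A: at 15.45% the monthly rate is 0.0128750, so the payment is 45,000 × 0.0128750 / (1 − 1.0128750^−72) = $962.56.
Total interest on Lender A = 72 × $962.56 − $45,000 = $24,304.32.
Lender B: monthly rate = 13.25%/12 = 0.0110417; payment = 45,000 × 0.0110417 / (1 − (1+0.0110417)^−84) = $824.77.
Total interest on Lender B = 84 × $824.77 − $45,000 = $24,280.68.
Lender B is lower by $23.64.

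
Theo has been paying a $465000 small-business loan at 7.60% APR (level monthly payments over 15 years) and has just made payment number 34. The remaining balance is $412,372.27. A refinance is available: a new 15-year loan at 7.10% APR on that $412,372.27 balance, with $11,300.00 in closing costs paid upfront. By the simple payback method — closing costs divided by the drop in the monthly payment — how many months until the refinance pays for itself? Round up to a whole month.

19 months

Current payment = 465,000 × 7.6%/12 / (1 − (1+0.0063333)^−180) = $4,337.07.
Refinanced payment = 412,372.27 × 0.0059167 / (1 − (1+0.0059167)^−180) = $3,729.61.
Monthly savings = $4,337.07 − $3,729.61 = $607.46.
Break-even = $11,300.00 / $607.46 = 18.60 → 19 months.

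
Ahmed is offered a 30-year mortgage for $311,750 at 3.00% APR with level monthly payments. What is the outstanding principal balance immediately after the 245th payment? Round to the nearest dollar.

With monthly rate i = 3%/12 = 0.0025000, the balance after k of n payments is P · [(1+i)^n − (1+i)^k] / [(1+i)^n − 1].
(1+0.0025000)^360 = 2.45684221 and (1+0.0025000)^245 = 1.84362851, so the balance is 311,750 × (2.45684221 − 1.84362851) / (2.45684221 − 1) = $131,221.74.

$131,222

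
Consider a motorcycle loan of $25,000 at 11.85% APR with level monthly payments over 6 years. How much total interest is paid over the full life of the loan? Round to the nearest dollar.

$10,050

At 11.85% the monthly rate is 0.0098750, so the payment is 25,000 × 0.0098750 / (1 − 1.0098750^−72) = $486.81.
Total paid = 72 × $486.81 = $35,050.32; interest = $35,050.32 − $25,000 = $10,050.32.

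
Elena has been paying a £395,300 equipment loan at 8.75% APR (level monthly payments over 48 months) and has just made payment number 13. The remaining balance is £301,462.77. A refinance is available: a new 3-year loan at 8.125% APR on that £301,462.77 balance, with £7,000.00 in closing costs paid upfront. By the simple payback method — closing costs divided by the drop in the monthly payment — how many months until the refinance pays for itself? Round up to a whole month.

Current payment = 395,300 × 8.75%/12 / (1 − (1+0.0072917)^−48) = £9,790.20.
Refinanced payment = 301,462.77 × 0.0067708 / (1 − (1+0.0067708)^−36) = £9,464.14.
Monthly savings = £9,790.20 − £9,464.14 = £326.06.
Break-even = £7,000.00 / £326.06 = 21.47 → 22 months.

22 months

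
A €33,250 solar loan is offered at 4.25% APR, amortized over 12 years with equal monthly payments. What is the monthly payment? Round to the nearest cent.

At 4.25% the monthly rate is 0.0035417, so the payment is 33,250 × 0.0035417 / (1 − 1.0035417^−144) = €295.17.

€295.17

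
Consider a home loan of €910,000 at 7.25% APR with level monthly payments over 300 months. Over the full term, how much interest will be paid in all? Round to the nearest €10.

At 7.25% the monthly rate is 0.0060417, so the payment is 910,000 × 0.0060417 / (1 − 1.0060417^−300) = €6,577.54.
Total paid = 300 × €6,577.54 = €1,973,262.00; interest = €1,973,262.00 − €910,000 = €1,063,262.00.

€1,063,260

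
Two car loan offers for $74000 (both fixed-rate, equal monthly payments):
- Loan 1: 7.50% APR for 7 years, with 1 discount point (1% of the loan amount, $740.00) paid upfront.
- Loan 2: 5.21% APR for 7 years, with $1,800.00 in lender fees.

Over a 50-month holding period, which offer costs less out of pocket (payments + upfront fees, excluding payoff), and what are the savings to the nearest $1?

Loan 2 by $3,030

Loan 1: monthly rate = 7.5%/12 = 0.0062500; payment = 74,000 × 0.0062500 / (1 − (1+0.0062500)^−84) = $1,135.03.
Loan 2: monthly rate = 5.21%/12 = 0.0043417; payment = 74,000 × 0.0043417 / (1 − (1+0.0043417)^−84) = $1,053.23.
Over 50 months: Loan 1 costs 50 × $1,135.03 + $740.00 = $57,491.50; Loan 2 costs 50 × $1,053.23 + $1,800.00 = $54,461.50.
Loan 2 is cheaper by $57,491.50 − $54,461.50 = $3,030.00.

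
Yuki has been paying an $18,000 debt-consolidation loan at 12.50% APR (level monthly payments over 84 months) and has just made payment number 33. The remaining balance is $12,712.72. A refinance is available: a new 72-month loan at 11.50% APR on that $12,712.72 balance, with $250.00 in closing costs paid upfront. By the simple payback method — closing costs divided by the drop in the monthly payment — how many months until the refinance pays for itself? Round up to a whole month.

Current payment = 18,000 × 12.5%/12 / (1 − (1+0.0104167)^−84) = $322.58.
Refinanced payment = 12,712.72 × 0.0095833 / (1 − (1+0.0095833)^−72) = $245.24.
Monthly savings = $322.58 − $245.24 = $77.34.
Break-even = $250.00 / $77.34 = 3.23 → 4 months.

4 months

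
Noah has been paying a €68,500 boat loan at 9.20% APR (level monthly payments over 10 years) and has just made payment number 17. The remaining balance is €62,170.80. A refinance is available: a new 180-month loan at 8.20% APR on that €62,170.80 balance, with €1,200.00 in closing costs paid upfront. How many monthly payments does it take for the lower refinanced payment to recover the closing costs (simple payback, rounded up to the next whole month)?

5 months

Current payment = 68,500 × 9.2%/12 / (1 − (1+0.0076667)^−120) = €875.16.
Refinanced payment = 62,170.80 × 0.0068333 / (1 − (1+0.0068333)^−180) = €601.34.
Monthly savings = €875.16 − €601.34 = €273.82.
Break-even = €1,200.00 / €273.82 = 4.38 → 5 months.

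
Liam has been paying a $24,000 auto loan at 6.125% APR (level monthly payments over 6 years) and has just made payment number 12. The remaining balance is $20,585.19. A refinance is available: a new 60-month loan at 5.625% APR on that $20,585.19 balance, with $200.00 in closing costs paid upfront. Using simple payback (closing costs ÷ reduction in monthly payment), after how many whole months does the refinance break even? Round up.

Current payment = 24,000 × 6.125%/12 / (1 − (1+0.0051042)^−72) = $399.17.
Refinanced payment = 20,585.19 × 0.0046875 / (1 − (1+0.0046875)^−60) = $394.39.
Monthly savings = $399.17 − $394.39 = $4.78.
Break-even = $200.00 / $4.78 = 41.84 → 42 months.

42 months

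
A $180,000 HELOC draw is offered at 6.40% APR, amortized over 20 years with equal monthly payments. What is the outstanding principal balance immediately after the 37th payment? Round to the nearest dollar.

With monthly rate i = 6.4%/12 = 0.0053333, the balance after k of n payments is P · [(1+i)^n − (1+i)^k] / [(1+i)^n − 1].
(1+0.0053333)^240 = 3.58442745 and (1+0.0053333)^37 = 1.21751144, so the balance is 180,000 × (3.58442745 − 1.21751144) / (3.58442745 − 1) = $164,850.78.

$164,851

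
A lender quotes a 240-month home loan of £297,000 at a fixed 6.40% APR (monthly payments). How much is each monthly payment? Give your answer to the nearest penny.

At 6.40% the monthly rate is 0.0053333, so the payment is 297,000 × 0.0053333 / (1 − 1.0053333^−240) = £2,196.90.

£2,196.90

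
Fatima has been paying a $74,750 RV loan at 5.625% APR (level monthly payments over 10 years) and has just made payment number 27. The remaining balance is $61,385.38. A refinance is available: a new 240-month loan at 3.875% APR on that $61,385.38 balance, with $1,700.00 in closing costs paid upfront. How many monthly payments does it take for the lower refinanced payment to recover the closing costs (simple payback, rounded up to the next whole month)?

4 months

Current payment = 74,750 × 5.625%/12 / (1 − (1+0.0046875)^−120) = $815.87.
Refinanced payment = 61,385.38 × 0.0032292 / (1 − (1+0.0032292)^−240) = $367.95.
Monthly savings = $815.87 − $367.95 = $447.92.
Break-even = $1,700.00 / $447.92 = 3.80 → 4 months.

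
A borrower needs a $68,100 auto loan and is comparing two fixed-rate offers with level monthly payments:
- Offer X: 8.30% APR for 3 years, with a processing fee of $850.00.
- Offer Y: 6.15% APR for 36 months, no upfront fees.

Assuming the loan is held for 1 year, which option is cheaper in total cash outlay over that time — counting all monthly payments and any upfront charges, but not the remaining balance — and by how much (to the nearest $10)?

Offer X: at 8.30% the monthly rate is 0.0069167, so the payment is 68,100 × 0.0069167 / (1 − 1.0069167^−36) = $2,143.44.
Offer Y: monthly rate = 6.15%/12 = 0.0051250; payment = 68,100 × 0.0051250 / (1 − (1+0.0051250)^−36) = $2,076.37.
Over 12 months: Offer X costs 12 × $2,143.44 + $850.00 = $26,571.28; Offer Y costs 12 × $2,076.37 = $24,916.44.
Offer Y is cheaper by $26,571.28 − $24,916.44 = $1,654.84.

Offer Y by $1,650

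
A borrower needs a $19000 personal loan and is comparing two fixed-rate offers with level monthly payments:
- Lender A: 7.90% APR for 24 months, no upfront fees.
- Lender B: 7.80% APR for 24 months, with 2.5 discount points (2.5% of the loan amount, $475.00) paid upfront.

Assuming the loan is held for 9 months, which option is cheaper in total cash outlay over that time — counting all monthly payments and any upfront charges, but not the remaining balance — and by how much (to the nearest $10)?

Lender A: at 7.90% the monthly rate is 0.0065833, so the payment is 19,000 × 0.0065833 / (1 − 1.0065833^−24) = $858.45.
Lender B: at 7.80% the monthly rate is 0.0065000, so the payment is 19,000 × 0.0065000 / (1 − 1.0065000^−24) = $857.59.
Over 9 months: Lender A costs 9 × $858.45 = $7,726.05; Lender B costs 9 × $857.59 + $475.00 = $8,193.31.
Lender A is cheaper by $8,193.31 − $7,726.05 = $467.26.

Lender A by $470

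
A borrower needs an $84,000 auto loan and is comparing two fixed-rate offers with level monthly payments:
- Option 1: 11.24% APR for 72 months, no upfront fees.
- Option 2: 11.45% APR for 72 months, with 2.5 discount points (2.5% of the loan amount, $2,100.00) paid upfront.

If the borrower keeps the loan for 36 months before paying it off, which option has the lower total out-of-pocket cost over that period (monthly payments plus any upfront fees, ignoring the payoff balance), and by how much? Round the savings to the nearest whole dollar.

Option 1 by $2,427

Option 1: monthly rate = 11.24%/12 = 0.0093667; payment = 84,000 × 0.0093667 / (1 − (1+0.0093667)^−72) = $1,609.21.
Option 2: at 11.45% the monthly rate is 0.0095417, so the payment is 84,000 × 0.0095417 / (1 − 1.0095417^−72) = $1,618.29.
Over 36 months: Option 1 costs 36 × $1,609.21 = $57,931.56; Option 2 costs 36 × $1,618.29 + $2,100.00 = $60,358.44.
Option 1 is cheaper by $60,358.44 − $57,931.56 = $2,426.88.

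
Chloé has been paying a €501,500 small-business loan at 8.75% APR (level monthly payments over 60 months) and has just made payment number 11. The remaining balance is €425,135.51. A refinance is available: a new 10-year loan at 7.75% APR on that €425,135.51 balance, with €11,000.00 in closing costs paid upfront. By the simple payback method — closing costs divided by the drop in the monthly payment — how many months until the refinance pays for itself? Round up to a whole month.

Current payment = 501,500 × 8.75%/12 / (1 − (1+0.0072917)^−60) = €10,349.57.
Refinanced payment = 425,135.51 × 0.0064583 / (1 − (1+0.0064583)^−120) = €5,102.08.
Monthly savings = €10,349.57 − €5,102.08 = €5,247.49.
Break-even = €11,000.00 / €5,247.49 = 2.10 → 3 months.

3 months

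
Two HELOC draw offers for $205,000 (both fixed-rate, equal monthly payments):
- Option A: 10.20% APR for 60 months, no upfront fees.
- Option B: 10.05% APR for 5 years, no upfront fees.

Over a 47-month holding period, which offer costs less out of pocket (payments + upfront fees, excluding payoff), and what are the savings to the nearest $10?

Option B by $710

Option A: monthly rate = 10.2%/12 = 0.0085000; payment = 205,000 × 0.0085000 / (1 − (1+0.0085000)^−60) = $4,375.85.
Option B: at 10.05% the monthly rate is 0.0083750, so the payment is 205,000 × 0.0083750 / (1 − 1.0083750^−60) = $4,360.69.
Over 47 months: Option A costs 47 × $4,375.85 = $205,664.95; Option B costs 47 × $4,360.69 = $204,952.43.
Option B is cheaper by $205,664.95 − $204,952.43 = $712.52.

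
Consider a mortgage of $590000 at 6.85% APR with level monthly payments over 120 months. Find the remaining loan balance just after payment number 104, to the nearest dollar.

$103,771

With monthly rate i = 6.85%/12 = 0.0057083, the balance after k of n payments is P · [(1+i)^n − (1+i)^k] / [(1+i)^n − 1].
(1+0.0057083)^120 = 1.97991181 and (1+0.0057083)^104 = 1.80756144, so the balance is 590,000 × (1.97991181 − 1.80756144) / (1.97991181 − 1) = $103,771.30.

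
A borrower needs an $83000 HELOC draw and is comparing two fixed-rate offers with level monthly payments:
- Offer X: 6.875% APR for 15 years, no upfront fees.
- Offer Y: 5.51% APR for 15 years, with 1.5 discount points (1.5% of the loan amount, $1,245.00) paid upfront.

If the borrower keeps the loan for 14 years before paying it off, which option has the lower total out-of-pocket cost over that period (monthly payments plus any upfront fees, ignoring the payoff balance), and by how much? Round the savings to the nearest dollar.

Offer X: monthly rate = 6.875%/12 = 0.0057292; payment = 83,000 × 0.0057292 / (1 − (1+0.0057292)^−180) = $740.24.
Offer Y: at 5.51% the monthly rate is 0.0045917, so the payment is 83,000 × 0.0045917 / (1 − 1.0045917^−180) = $678.62.
Over 168 months: Offer X costs 168 × $740.24 = $124,360.32; Offer Y costs 168 × $678.62 + $1,245.00 = $115,253.16.
Offer Y is cheaper by $124,360.32 − $115,253.16 = $9,107.16.

Offer Y by $9,107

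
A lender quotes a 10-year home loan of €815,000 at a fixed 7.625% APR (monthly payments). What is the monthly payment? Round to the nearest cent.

At 7.625% the monthly rate is 0.0063542, so the payment is 815,000 × 0.0063542 / (1 − 1.0063542^−120) = €9,727.45.

€9,727.45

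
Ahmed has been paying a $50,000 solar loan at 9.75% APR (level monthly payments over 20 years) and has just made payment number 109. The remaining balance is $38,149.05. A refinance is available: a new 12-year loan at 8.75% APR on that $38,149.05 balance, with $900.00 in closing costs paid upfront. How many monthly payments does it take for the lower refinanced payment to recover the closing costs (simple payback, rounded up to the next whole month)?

20 months

Current payment = 50,000 × 9.75%/12 / (1 − (1+0.0081250)^−240) = $474.26.
Refinanced payment = 38,149.05 × 0.0072917 / (1 − (1+0.0072917)^−144) = $428.79.
Monthly savings = $474.26 − $428.79 = $45.47.
Break-even = $900.00 / $45.47 = 19.79 → 20 months.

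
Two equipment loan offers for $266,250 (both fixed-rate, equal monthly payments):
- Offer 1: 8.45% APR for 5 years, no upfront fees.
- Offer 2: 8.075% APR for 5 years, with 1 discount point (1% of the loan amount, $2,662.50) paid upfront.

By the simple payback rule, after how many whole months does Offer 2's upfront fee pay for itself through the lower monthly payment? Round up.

Offer 1: at 8.45% the monthly rate is 0.0070417, so the payment is 266,250 × 0.0070417 / (1 − 1.0070417^−60) = $5,456.11.
Offer 2: at 8.075% the monthly rate is 0.0067292, so the payment is 266,250 × 0.0067292 / (1 − 1.0067292^−60) = $5,408.15.
Monthly savings = $5,456.11 − $5,408.15 = $47.96.
Break-even = $2,662.50 / $47.96 = 55.52 → 56 months.

56 months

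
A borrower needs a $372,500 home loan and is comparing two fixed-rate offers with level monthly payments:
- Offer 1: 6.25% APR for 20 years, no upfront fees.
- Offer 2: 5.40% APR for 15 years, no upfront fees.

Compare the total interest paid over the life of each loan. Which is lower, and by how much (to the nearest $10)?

Offer 2 by $109,150

Offer 1: monthly rate = 6.25%/12 = 0.0052083; payment = 372,500 × 0.0052083 / (1 − (1+0.0052083)^−240) = $2,722.71.
Total interest on Offer 1 = 240 × $2,722.71 − $372,500 = $280,950.40.
Offer 2: monthly rate = 5.4%/12 = 0.0045000; payment = 372,500 × 0.0045000 / (1 − (1+0.0045000)^−180) = $3,023.91.
Total interest on Offer 2 = 180 × $3,023.91 − $372,500 = $171,803.80.
Offer 2 is lower by $109,146.60.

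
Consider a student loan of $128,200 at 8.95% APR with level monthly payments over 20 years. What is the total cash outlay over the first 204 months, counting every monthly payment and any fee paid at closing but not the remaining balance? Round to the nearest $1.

$234,463

At 8.95% the monthly rate is 0.0074583, so the payment is 128,200 × 0.0074583 / (1 − 1.0074583^−240) = $1,149.33.
Total outlay = 204 × $1,149.33 = $234,463.32.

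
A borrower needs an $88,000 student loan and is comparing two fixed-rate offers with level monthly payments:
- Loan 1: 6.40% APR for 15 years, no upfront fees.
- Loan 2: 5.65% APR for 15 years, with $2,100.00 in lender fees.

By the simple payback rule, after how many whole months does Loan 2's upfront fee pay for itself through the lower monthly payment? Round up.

59 months

Loan 1: monthly rate = 6.4%/12 = 0.0053333; payment = 88,000 × 0.0053333 / (1 − (1+0.0053333)^−180) = $761.75.
Loan 2: at 5.65% the monthly rate is 0.0047083, so the payment is 88,000 × 0.0047083 / (1 − 1.0047083^−180) = $726.06.
Monthly savings = $761.75 − $726.06 = $35.69.
Break-even = $2,100.00 / $35.69 = 58.84 → 59 months.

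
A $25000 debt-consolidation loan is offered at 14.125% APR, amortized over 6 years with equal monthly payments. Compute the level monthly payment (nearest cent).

Monthly rate = 14.125%/12 = 0.0117708; payment = 25,000 × 0.0117708 / (1 − (1+0.0117708)^−72) = $516.82.

$516.82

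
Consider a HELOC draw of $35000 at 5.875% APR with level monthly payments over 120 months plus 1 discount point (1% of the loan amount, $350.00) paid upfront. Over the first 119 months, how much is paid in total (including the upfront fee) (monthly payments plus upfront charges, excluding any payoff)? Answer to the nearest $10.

$46,330

Monthly rate = 5.875%/12 = 0.0048958; payment = 35,000 × 0.0048958 / (1 − (1+0.0048958)^−120) = $386.38.
Total outlay = 119 × $386.38 + $350.00 = $46,329.22.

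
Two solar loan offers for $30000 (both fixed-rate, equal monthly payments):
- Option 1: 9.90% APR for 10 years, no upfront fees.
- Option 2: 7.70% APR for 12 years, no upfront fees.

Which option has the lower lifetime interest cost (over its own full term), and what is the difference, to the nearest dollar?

Option 1: at 9.90% the monthly rate is 0.0082500, so the payment is 30,000 × 0.0082500 / (1 − 1.0082500^−120) = $394.79.
Total interest on Option 1 = 120 × $394.79 − $30,000 = $17,374.80.
Option 2: at 7.70% the monthly rate is 0.0064167, so the payment is 30,000 × 0.0064167 / (1 − 1.0064167^−144) = $319.82.
Total interest on Option 2 = 144 × $319.82 − $30,000 = $16,054.08.
Option 2 is lower by $1,320.72.

Option 2 by $1,321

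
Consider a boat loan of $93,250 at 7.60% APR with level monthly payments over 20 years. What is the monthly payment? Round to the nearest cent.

$756.93

At 7.60% the monthly rate is 0.0063333, so the payment is 93,250 × 0.0063333 / (1 − 1.0063333^−240) = $756.93.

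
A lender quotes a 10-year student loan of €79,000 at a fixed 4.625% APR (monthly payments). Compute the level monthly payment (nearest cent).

At 4.625% the monthly rate is 0.0038542, so the payment is 79,000 × 0.0038542 / (1 − 1.0038542^−120) = €823.51.

€823.51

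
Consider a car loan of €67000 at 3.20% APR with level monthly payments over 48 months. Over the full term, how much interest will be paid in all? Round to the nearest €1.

€4,469

At 3.20% the monthly rate is 0.0026667, so the payment is 67,000 × 0.0026667 / (1 − 1.0026667^−48) = €1,488.93.
Total paid = 48 × €1,488.93 = €71,468.64; interest = €71,468.64 − €67,000 = €4,468.64.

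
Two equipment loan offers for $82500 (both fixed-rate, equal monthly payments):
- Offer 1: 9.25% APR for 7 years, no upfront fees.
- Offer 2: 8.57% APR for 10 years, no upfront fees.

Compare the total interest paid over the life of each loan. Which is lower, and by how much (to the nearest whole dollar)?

Offer 1 by $10,738

Offer 1: monthly rate = 9.25%/12 = 0.0077083; payment = 82,500 × 0.0077083 / (1 − (1+0.0077083)^−84) = $1,337.84.
Total interest on Offer 1 = 84 × $1,337.84 − $82,500 = $29,878.56.
Offer 2: at 8.57% the monthly rate is 0.0071417, so the payment is 82,500 × 0.0071417 / (1 − 1.0071417^−120) = $1,025.97.
Total interest on Offer 2 = 120 × $1,025.97 − $82,500 = $40,616.40.
Offer 1 is lower by $10,737.84.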